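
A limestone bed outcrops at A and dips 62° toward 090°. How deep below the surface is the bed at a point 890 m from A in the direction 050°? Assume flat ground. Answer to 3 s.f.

1280 m

The hole lies 40° from the dip direction, so the down-dip offset is 890 × cos 40° = 681.78 m.
Depth = down-dip offset × tan(dip) = 681.78 × tan 62° = 681.78 × 1.8807
Depth = 1282.24 m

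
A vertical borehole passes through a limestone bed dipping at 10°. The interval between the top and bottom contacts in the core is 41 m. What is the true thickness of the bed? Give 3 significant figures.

40.4 m

True thickness t = h · cos(dip) = 41 × cos 10°
t = 41 × 0.9848 = 40.377 m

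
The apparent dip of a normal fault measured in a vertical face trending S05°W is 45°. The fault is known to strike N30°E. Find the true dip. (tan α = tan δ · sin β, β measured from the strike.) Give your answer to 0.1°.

67.1°

The section is 25° from the strike.
tan δ = tan α / sin β = tan 45° / sin 25° = 1.0000 / 0.4226 = 2.3662
true dip = arctan 2.3662 = 67.09°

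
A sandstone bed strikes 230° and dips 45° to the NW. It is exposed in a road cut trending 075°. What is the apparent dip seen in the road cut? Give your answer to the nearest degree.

23°

Angle between strike (230°) and section (075°): β = 25°.
tan α = tan 45° × sin 25° = 1.0000 × 0.4226 = 0.4226
α = arctan(0.4226) = 22.91°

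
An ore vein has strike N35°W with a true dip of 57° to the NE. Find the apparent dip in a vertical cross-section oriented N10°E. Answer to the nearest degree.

47°

Angle between strike (N35°W) and section (N10°E): β = 45°.
tan(apparent dip) = tan 57° · sin 45° = 1.0888
apparent dip = arctan 1.0888 = 47.44°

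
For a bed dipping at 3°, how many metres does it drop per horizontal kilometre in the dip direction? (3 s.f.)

52.4 m

drop per km = 1000 × tan 3° = 1000 × 0.0524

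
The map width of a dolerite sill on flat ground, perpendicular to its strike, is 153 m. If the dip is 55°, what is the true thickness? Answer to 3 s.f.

True thickness t = w · sin(dip) = 153 × sin 55°
t = 153 × 0.8192 = 125.330 m

125 m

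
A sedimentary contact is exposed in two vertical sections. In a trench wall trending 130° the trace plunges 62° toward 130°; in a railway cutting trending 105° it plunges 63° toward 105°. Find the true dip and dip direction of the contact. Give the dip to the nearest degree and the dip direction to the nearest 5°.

Represent each trace as a vector plunging at its apparent dip toward its trend (east-north-up frame): v₁ = (0.360, -0.302, -0.883), v₂ = (0.439, -0.118, -0.891).
The plane normal is n = v₁ × v₂ ∝ (0.165, -0.067, 0.090).
tan δ = √(n_x²+n_y²)/n_z = 0.178/0.090, so δ = 63.2°.
The horizontal component of n points toward azimuth atan2(n_x, n_y) = 112°, the dip direction.

true dip 63°, dip direction 110°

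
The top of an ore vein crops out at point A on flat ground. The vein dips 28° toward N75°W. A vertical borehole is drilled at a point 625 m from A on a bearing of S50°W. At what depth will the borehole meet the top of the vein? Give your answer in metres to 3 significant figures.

The hole lies 55° from the dip direction, so the down-dip offset is 625 × cos 55° = 358.49 m.
Depth = down-dip offset × tan(dip) = 358.49 × tan 28° = 358.49 × 0.5317
Depth = 190.61 m

191 m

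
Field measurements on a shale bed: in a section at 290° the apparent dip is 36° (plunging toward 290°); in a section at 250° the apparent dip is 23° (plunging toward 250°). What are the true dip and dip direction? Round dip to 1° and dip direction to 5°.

The two traces are lines in the plane: v₁ = (sin 290°·cos 36°, cos 290°·cos 36°, −sin 36°), v₂ = (sin 250°·cos 23°, cos 250°·cos 23°, −sin 23°).
The plane normal is n = v₁ × v₂ ∝ (-0.293, 0.211, 0.479).
tan δ = √(n_x²+n_y²)/n_z = 0.361/0.479, so δ = 37.1°.
Dip direction = atan2(-0.293, 0.211) = 306° (azimuth of n's horizontal projection).

true dip 37°, dip direction 305°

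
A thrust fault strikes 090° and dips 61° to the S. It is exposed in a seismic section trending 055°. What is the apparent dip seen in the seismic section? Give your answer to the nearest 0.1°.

The section lies 35° from the strike.
tan(apparent dip) = tan 61° · sin 35° = 1.0348
α = arctan(1.0348) = 45.98°

46.0°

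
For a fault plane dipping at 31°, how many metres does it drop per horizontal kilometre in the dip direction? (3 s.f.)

drop per km = 1000 × tan 31° = 1000 × 0.6009

601 m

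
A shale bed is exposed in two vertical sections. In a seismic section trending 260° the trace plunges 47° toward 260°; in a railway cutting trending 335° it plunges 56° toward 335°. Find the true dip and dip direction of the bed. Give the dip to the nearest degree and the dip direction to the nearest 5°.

The two traces are lines in the plane: v₁ = (sin 260°·cos 47°, cos 260°·cos 47°, −sin 47°), v₂ = (sin 335°·cos 56°, cos 335°·cos 56°, −sin 56°).
Cross product v₁ × v₂ gives the pole to the plane: n ∝ (-0.469, 0.384, 0.368).
Dip δ = arctan(|n_h|/n_z) = arctan(0.606/0.368) = 58.7°.
The horizontal component of n points toward azimuth atan2(n_x, n_y) = 309°, the dip direction.

true dip 59°, dip direction 310°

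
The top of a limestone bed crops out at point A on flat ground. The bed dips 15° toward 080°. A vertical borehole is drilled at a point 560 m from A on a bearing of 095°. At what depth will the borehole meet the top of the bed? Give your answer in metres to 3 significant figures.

The hole lies 15° from the dip direction, so the down-dip offset is 560 × cos 15° = 540.92 m.
Depth = down-dip offset × tan(dip) = 540.92 × tan 15° = 540.92 × 0.2679
Depth = 144.94 m

145 m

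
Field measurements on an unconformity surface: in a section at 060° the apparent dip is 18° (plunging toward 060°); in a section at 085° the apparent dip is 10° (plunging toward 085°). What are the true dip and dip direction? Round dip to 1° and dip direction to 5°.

true dip 23°, dip direction 020°

Represent each trace as a vector plunging at its apparent dip toward its trend (east-north-up frame): v₁ = (0.824, 0.476, -0.309), v₂ = (0.981, 0.086, -0.174).
n = v₁ × v₂ = (0.056, 0.160, 0.396) (taken with n_z > 0).
Dip δ = arctan(|n_h|/n_z) = arctan(0.170/0.396) = 23.2°.
Dip direction = azimuth of (n_x, n_y) = atan2(0.056, 0.160) = 19°.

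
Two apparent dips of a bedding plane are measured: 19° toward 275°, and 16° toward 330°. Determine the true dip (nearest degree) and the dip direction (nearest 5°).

Each apparent-dip line lies in the plane. As unit vectors (x east, y north, z up), v₁ plunges 19°→275° and v₂ plunges 16°→330°.
The plane normal is n = v₁ × v₂ ∝ (-0.248, 0.103, 0.745).
True dip = arccos(n_z / |n|) = arccos(0.9405) = 19.9°.
Dip direction = atan2(-0.248, 0.103) = 293° (azimuth of n's horizontal projection).

true dip 20°, dip direction 295°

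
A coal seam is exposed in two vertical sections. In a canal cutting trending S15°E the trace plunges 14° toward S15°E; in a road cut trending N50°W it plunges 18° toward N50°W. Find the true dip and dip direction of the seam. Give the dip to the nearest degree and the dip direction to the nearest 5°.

Represent each trace as a vector plunging at its apparent dip toward its trend (east-north-up frame): v₁ = (0.251, -0.937, -0.242), v₂ = (-0.729, 0.611, -0.309).
The plane normal is n = v₁ × v₂ ∝ (-0.438, -0.254, 0.529).
tan δ = √(n_x²+n_y²)/n_z = 0.506/0.529, so δ = 43.7°.
Dip direction = azimuth of (n_x, n_y) = atan2(-0.438, -0.254) = 240°.

true dip 44°, dip direction 240°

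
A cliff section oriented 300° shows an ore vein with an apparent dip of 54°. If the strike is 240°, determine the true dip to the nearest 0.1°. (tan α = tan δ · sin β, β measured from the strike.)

The section is 60° from the strike.
tan δ = tan α / sin β = tan 54° / sin 60° = 1.3764 / 0.8660 = 1.5893
δ = arctan(1.5893) = 57.82°

57.8°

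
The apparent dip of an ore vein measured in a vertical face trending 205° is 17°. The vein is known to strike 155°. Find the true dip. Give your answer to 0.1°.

21.8°

The section is 50° from the strike.
tan(true dip) = tan 17° / sin 50° = 0.3991
δ = arctan(0.3991) = 21.76°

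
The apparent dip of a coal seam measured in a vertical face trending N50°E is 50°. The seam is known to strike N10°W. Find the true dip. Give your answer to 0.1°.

54.0°

The section is 60° from the strike.
tan δ = tan α / sin β = tan 50° / sin 60° = 1.1918 / 0.8660 = 1.3761
true dip = arctan 1.3761 = 53.99°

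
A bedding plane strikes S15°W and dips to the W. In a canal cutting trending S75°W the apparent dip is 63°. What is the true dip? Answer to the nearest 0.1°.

66.2°

The section is 60° from the strike.
tan δ = tan α / sin β = tan 63° / sin 60° = 1.9626 / 0.8660 = 2.2662
δ = arctan(2.2662) = 66.19°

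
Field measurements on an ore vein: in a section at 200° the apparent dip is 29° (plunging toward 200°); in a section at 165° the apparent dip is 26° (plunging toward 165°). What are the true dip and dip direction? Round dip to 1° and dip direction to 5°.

true dip 29°, dip direction 195°

Represent each trace as a vector plunging at its apparent dip toward its trend (east-north-up frame): v₁ = (-0.299, -0.822, -0.485), v₂ = (0.233, -0.868, -0.438).
n = v₁ × v₂ = (-0.061, -0.244, 0.451) (taken with n_z > 0).
True dip = arccos(n_z / |n|) = arccos(0.8735) = 29.1°.
The horizontal component of n points toward azimuth atan2(n_x, n_y) = 194°, the dip direction.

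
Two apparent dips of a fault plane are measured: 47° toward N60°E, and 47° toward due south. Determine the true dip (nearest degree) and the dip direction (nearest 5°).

true dip 65°, dip direction 120°

The two traces are lines in the plane: v₁ = (sin 60°·cos 47°, cos 60°·cos 47°, −sin 47°), v₂ = (sin 180°·cos 47°, cos 180°·cos 47°, −sin 47°).
n = v₁ × v₂ = (0.748, -0.432, 0.403) (taken with n_z > 0).
True dip = arccos(n_z / |n|) = arccos(0.4226) = 65.0°.
Dip direction = azimuth of (n_x, n_y) = atan2(0.748, -0.432) = 120°.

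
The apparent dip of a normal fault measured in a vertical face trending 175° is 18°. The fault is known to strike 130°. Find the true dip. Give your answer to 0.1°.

24.7°

The section is 45° from the strike.
tan δ = tan α / sin β = tan 18° / sin 45° = 0.3249 / 0.7071 = 0.4595
δ = arctan(0.4595) = 24.68°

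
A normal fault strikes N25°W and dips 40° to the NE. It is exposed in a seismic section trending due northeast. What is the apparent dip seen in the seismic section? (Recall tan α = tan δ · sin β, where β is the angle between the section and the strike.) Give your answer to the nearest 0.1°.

38.3°

The strike is N25°W and the section trends due northeast; the acute angle between them is β = 70°.
tan α = tan 40° × sin 70° = 0.8391 × 0.9397 = 0.7885
apparent dip = arctan 0.7885 = 38.26°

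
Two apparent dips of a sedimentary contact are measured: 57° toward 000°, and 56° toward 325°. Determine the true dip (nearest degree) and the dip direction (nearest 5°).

Represent each trace as a vector plunging at its apparent dip toward its trend (east-north-up frame): v₁ = (0.000, 0.545, -0.839), v₂ = (-0.321, 0.458, -0.829).
n = v₁ × v₂ = (-0.067, 0.269, 0.175) (taken with n_z > 0).
tan δ = √(n_x²+n_y²)/n_z = 0.277/0.175, so δ = 57.8°.
The horizontal component of n points toward azimuth atan2(n_x, n_y) = 346°, the dip direction.

true dip 58°, dip direction 345°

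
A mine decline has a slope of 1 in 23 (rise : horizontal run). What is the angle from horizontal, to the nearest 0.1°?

2.5°

tan θ = 1/23 = 0.0435
θ = arctan(0.0435) = 2.49°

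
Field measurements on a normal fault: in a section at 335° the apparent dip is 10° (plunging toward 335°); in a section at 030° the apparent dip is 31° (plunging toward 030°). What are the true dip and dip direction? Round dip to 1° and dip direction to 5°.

true dip 32°, dip direction 050°

Each apparent-dip line lies in the plane. As unit vectors (x east, y north, z up), v₁ plunges 10°→335° and v₂ plunges 31°→030°.
n = v₁ × v₂ = (0.331, 0.289, 0.691) (taken with n_z > 0).
True dip = arccos(n_z / |n|) = arccos(0.8442) = 32.4°.
Dip direction = azimuth of (n_x, n_y) = atan2(0.331, 0.289) = 49°.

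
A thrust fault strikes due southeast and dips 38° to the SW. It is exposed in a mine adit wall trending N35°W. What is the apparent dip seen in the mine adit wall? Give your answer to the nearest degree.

8°

The section lies 10° from the strike.
tan α = tan 38° × sin 10° = 0.7813 × 0.1736 = 0.1357
apparent dip = arctan 0.1357 = 7.73°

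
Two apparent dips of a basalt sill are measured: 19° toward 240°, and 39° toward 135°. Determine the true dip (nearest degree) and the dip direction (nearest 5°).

Represent each trace as a vector plunging at its apparent dip toward its trend (east-north-up frame): v₁ = (-0.819, -0.473, -0.326), v₂ = (0.550, -0.550, -0.629).
n = v₁ × v₂ = (0.119, -0.694, 0.710) (taken with n_z > 0).
True dip = arccos(n_z / |n|) = arccos(0.7098) = 44.8°.
Dip direction = azimuth of (n_x, n_y) = atan2(0.119, -0.694) = 170°.

true dip 45°, dip direction 170°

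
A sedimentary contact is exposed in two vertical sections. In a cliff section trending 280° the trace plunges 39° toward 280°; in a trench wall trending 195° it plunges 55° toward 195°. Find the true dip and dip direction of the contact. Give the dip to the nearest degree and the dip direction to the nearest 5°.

The two traces are lines in the plane: v₁ = (sin 280°·cos 39°, cos 280°·cos 39°, −sin 39°), v₂ = (sin 195°·cos 55°, cos 195°·cos 55°, −sin 55°).
The plane normal is n = v₁ × v₂ ∝ (-0.459, -0.534, 0.444).
tan δ = √(n_x²+n_y²)/n_z = 0.704/0.444, so δ = 57.8°.
Dip direction = azimuth of (n_x, n_y) = atan2(-0.459, -0.534) = 221°.

true dip 58°, dip direction 220°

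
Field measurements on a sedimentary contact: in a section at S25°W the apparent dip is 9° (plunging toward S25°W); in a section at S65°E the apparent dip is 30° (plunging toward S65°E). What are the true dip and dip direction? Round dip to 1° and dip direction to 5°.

Each apparent-dip line lies in the plane. As unit vectors (x east, y north, z up), v₁ plunges 9°→S25°W and v₂ plunges 30°→S65°E.
n = v₁ × v₂ = (0.390, -0.331, 0.855) (taken with n_z > 0).
Dip δ = arctan(|n_h|/n_z) = arctan(0.512/0.855) = 30.9°.
Dip direction = azimuth of (n_x, n_y) = atan2(0.390, -0.331) = 130°.

true dip 31°, dip direction 130°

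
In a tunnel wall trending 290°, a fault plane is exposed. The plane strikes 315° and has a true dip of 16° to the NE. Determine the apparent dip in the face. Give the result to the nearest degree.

Angle between strike (315°) and section (290°): β = 25°.
tan α = tan 16° × sin 25° = 0.2867 × 0.4226 = 0.1212
α = arctan(0.1212) = 6.91°

7°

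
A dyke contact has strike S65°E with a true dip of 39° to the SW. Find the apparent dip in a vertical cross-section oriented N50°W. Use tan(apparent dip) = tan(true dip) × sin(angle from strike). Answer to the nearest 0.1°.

11.8°

Angle between strike (S65°E) and section (N50°W): β = 15°.
tan(apparent dip) = tan 39° · sin 15° = 0.2096
α = arctan(0.2096) = 11.84°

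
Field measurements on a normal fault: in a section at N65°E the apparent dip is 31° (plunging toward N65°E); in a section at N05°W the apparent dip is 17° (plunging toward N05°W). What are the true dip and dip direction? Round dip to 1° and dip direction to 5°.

Represent each trace as a vector plunging at its apparent dip toward its trend (east-north-up frame): v₁ = (0.777, 0.362, -0.515), v₂ = (-0.083, 0.953, -0.292).
Cross product v₁ × v₂ gives the pole to the plane: n ∝ (0.385, 0.270, 0.770).
tan δ = √(n_x²+n_y²)/n_z = 0.470/0.770, so δ = 31.4°.
Dip direction = azimuth of (n_x, n_y) = atan2(0.385, 0.270) = 55°.

true dip 31°, dip direction 055°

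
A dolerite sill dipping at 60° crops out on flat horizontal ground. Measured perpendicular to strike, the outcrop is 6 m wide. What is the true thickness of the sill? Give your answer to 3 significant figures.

5.20 m

True thickness t = w · sin(dip) = 6 × sin 60°
t = 6 × 0.8660 = 5.196 m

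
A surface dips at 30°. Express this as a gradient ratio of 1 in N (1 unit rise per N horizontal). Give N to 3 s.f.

1 in 1.73

1 : N means tan θ = 1/N, so N = 1/tan 30° = 1/0.5774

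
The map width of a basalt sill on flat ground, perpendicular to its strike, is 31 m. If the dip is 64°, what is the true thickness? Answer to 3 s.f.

27.9 m

True thickness t = w · sin(dip) = 31 × sin 64°
t = 31 × 0.8988 = 27.863 m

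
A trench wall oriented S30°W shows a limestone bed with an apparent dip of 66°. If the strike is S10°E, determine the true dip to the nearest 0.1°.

The section is 40° from the strike.
tan δ = tan α / sin β = tan 66° / sin 40° = 2.2460 / 0.6428 = 3.4942
δ = arctan(3.4942) = 74.03°

74.0°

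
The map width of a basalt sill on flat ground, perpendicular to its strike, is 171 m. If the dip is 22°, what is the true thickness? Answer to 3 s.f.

64.1 m

True thickness t = w · sin(dip) = 171 × sin 22°
t = 171 × 0.3746 = 64.058 m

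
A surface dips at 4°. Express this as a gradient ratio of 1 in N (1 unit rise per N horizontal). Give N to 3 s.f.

1 in 14.3

1 : N means tan θ = 1/N, so N = 1/tan 4° = 1/0.0699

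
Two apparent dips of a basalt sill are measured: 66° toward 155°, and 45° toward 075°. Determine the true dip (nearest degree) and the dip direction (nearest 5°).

true dip 67°, dip direction 140°

Represent each trace as a vector plunging at its apparent dip toward its trend (east-north-up frame): v₁ = (0.172, -0.369, -0.914), v₂ = (0.683, 0.183, -0.707).
Cross product v₁ × v₂ gives the pole to the plane: n ∝ (0.428, -0.502, 0.283).
tan δ = √(n_x²+n_y²)/n_z = 0.660/0.283, so δ = 66.8°.
Dip direction = atan2(0.428, -0.502) = 140° (azimuth of n's horizontal projection).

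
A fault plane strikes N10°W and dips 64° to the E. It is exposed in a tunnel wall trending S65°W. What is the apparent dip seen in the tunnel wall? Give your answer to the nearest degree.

The section lies 75° from the strike.
tan(apparent dip) = tan 64° · sin 75° = 1.9804
apparent dip = arctan 1.9804 = 63.21°

63°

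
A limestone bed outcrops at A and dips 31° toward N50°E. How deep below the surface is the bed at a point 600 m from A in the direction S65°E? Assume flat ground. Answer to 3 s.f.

152 m

The hole lies 65° from the dip direction, so the down-dip offset is 600 × cos 65° = 253.57 m.
Depth = down-dip offset × tan(dip) = 253.57 × tan 31° = 253.57 × 0.6009
Depth = 152.36 m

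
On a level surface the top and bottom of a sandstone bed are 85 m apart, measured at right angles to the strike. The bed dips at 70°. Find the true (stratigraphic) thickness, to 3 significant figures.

79.9 m

True thickness t = w · sin(dip) = 85 × sin 70°
t = 85 × 0.9397 = 79.874 m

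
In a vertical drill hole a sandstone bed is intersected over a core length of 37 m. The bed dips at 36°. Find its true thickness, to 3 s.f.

29.9 m

True thickness t = h · cos(dip) = 37 × cos 36°
t = 37 × 0.8090 = 29.934 m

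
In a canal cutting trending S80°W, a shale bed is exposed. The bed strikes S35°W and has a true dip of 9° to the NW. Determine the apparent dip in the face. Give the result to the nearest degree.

6°

The section lies 45° from the strike.
tan α = tan 9° × sin 45° = 0.1584 × 0.7071 = 0.1120
apparent dip = arctan 0.1120 = 6.39°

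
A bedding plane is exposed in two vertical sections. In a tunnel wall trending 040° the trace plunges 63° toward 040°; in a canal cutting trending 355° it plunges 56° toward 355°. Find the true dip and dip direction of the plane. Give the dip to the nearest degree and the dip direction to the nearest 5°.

The two traces are lines in the plane: v₁ = (sin 40°·cos 63°, cos 40°·cos 63°, −sin 63°), v₂ = (sin 355°·cos 56°, cos 355°·cos 56°, −sin 56°).
The plane normal is n = v₁ × v₂ ∝ (0.208, 0.285, 0.180).
True dip = arccos(n_z / |n|) = arccos(0.4532) = 63.1°.
The horizontal component of n points toward azimuth atan2(n_x, n_y) = 36°, the dip direction.

true dip 63°, dip direction 035°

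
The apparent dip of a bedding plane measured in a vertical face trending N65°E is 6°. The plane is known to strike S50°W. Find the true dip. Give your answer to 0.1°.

β = acute angle between strike S50°W and section N65°E = 15°.
tan δ = tan α / sin β = tan 6° / sin 15° = 0.1051 / 0.2588 = 0.4061
δ = arctan(0.4061) = 22.10°

22.1°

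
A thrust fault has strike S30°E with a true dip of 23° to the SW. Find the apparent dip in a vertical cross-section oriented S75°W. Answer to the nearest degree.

The section lies 75° from the strike.
tan(apparent dip) = tan 23° · sin 75° = 0.4100
α = arctan(0.4100) = 22.29°

22°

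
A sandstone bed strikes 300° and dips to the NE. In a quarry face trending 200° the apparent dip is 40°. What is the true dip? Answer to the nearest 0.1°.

40.4°

The section is 80° from the strike.
tan δ = tan α / sin β = tan 40° / sin 80° = 0.8391 / 0.9848 = 0.8520
δ = arctan(0.8520) = 40.43°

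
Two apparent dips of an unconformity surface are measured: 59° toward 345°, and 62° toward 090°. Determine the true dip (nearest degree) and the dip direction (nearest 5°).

true dip 71°, dip direction 040°

Represent each trace as a vector plunging at its apparent dip toward its trend (east-north-up frame): v₁ = (-0.133, 0.497, -0.857), v₂ = (0.469, 0.000, -0.883).
Cross product v₁ × v₂ gives the pole to the plane: n ∝ (0.439, 0.520, 0.234).
Dip δ = arctan(|n_h|/n_z) = arctan(0.681/0.234) = 71.1°.
Dip direction = azimuth of (n_x, n_y) = atan2(0.439, 0.520) = 40°.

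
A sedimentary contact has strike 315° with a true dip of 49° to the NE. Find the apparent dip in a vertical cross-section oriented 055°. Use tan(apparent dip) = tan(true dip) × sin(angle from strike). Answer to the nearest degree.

The section lies 80° from the strike.
tan α = tan 49° × sin 80° = 1.1504 × 0.9848 = 1.1329
α = arctan(1.1329) = 48.57°

49°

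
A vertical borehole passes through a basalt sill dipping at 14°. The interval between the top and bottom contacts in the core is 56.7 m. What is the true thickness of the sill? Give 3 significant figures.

55.0 m

True thickness t = h · cos(dip) = 56.7 × cos 14°
t = 56.7 × 0.9703 = 55.016 m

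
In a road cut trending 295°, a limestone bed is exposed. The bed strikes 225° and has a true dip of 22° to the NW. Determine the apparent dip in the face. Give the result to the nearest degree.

The section lies 70° from the strike.
tan α = tan 22° × sin 70° = 0.4040 × 0.9397 = 0.3797
apparent dip = arctan 0.3797 = 20.79°

21°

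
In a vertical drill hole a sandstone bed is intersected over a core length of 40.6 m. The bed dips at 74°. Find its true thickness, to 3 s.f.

11.2 m

True thickness t = h · cos(dip) = 40.6 × cos 74°
t = 40.6 × 0.2756 = 11.191 m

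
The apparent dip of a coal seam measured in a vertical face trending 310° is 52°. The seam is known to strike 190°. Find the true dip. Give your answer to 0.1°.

The section is 60° from the strike.
tan(true dip) = tan 52° / sin 60° = 1.4779
true dip = arctan 1.4779 = 55.92°

55.9°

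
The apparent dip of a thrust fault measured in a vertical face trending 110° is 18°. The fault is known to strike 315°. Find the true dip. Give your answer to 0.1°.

β = acute angle between strike 315° and section 110° = 25°.
tan(true dip) = tan 18° / sin 25° = 0.7688
δ = arctan(0.7688) = 37.55°

37.6°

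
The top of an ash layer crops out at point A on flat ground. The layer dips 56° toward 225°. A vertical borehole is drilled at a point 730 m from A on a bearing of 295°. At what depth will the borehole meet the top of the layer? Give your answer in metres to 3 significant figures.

The hole lies 70° from the dip direction, so the down-dip offset is 730 × cos 70° = 249.67 m.
Depth = down-dip offset × tan(dip) = 249.67 × tan 56° = 249.67 × 1.4826
Depth = 370.16 m

370 m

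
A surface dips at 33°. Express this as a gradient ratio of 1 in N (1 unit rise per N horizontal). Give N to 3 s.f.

1 : N means tan θ = 1/N, so N = 1/tan 33° = 1/0.6494

1 in 1.54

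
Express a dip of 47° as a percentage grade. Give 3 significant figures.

grade % = 100 × tan 47° = 100 × 1.0724

107%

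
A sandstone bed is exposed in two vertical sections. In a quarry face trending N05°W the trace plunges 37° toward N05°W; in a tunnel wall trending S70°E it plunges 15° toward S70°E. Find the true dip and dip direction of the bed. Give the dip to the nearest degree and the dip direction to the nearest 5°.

true dip 45°, dip direction 035°

The two traces are lines in the plane: v₁ = (sin 355°·cos 37°, cos 355°·cos 37°, −sin 37°), v₂ = (sin 110°·cos 15°, cos 110°·cos 15°, −sin 15°).
The plane normal is n = v₁ × v₂ ∝ (0.405, 0.564, 0.699).
tan δ = √(n_x²+n_y²)/n_z = 0.694/0.699, so δ = 44.8°.
Dip direction = azimuth of (n_x, n_y) = atan2(0.405, 0.564) = 36°.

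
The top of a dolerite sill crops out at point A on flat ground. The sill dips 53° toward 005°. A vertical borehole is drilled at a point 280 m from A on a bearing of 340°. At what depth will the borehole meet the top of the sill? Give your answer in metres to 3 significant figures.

337 m

The hole lies 25° from the dip direction, so the down-dip offset is 280 × cos 25° = 253.77 m.
Depth = down-dip offset × tan(dip) = 253.77 × tan 53° = 253.77 × 1.3270
Depth = 336.76 m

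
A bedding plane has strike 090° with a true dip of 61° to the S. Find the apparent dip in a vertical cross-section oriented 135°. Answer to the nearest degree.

52°

The section lies 45° from the strike.
tan α = tan 61° × sin 45° = 1.8040 × 0.7071 = 1.2757
apparent dip = arctan 1.2757 = 51.91°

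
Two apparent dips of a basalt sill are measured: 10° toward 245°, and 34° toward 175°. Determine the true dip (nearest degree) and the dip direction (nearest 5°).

Represent each trace as a vector plunging at its apparent dip toward its trend (east-north-up frame): v₁ = (-0.893, -0.416, -0.174), v₂ = (0.072, -0.826, -0.559).
Cross product v₁ × v₂ gives the pole to the plane: n ∝ (0.089, -0.512, 0.767).
tan δ = √(n_x²+n_y²)/n_z = 0.519/0.767, so δ = 34.1°.
The horizontal component of n points toward azimuth atan2(n_x, n_y) = 170°, the dip direction.

true dip 34°, dip direction 170°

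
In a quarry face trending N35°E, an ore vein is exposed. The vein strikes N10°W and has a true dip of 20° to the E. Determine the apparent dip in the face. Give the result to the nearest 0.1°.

14.4°

The section lies 45° from the strike.
tan α = tan 20° × sin 45° = 0.3640 × 0.7071 = 0.2574
α = arctan(0.2574) = 14.43°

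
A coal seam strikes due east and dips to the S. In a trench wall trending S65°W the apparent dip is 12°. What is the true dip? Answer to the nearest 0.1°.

26.7°

β = acute angle between strike due east and section S65°W = 25°.
tan δ = tan α / sin β = tan 12° / sin 25° = 0.2126 / 0.4226 = 0.5030
true dip = arctan 0.5030 = 26.70°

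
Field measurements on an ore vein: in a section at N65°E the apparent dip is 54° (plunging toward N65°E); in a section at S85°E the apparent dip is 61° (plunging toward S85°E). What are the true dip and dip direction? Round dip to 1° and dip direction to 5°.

The two traces are lines in the plane: v₁ = (sin 65°·cos 54°, cos 65°·cos 54°, −sin 54°), v₂ = (sin 95°·cos 61°, cos 95°·cos 61°, −sin 61°).
Cross product v₁ × v₂ gives the pole to the plane: n ∝ (0.251, -0.075, 0.142).
tan δ = √(n_x²+n_y²)/n_z = 0.262/0.142, so δ = 61.5°.
Dip direction = atan2(0.251, -0.075) = 107° (azimuth of n's horizontal projection).

true dip 62°, dip direction 105°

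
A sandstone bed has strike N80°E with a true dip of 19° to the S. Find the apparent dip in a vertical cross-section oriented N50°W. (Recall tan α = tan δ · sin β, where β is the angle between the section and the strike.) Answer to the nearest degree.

15°

The strike is N80°E and the section trends N50°W; the acute angle between them is β = 50°.
tan(apparent dip) = tan 19° · sin 50° = 0.2638
α = arctan(0.2638) = 14.78°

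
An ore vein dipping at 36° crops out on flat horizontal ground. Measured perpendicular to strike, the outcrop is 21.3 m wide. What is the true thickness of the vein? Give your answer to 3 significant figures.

12.5 m

True thickness t = w · sin(dip) = 21.3 × sin 36°
t = 21.3 × 0.5878 = 12.520 m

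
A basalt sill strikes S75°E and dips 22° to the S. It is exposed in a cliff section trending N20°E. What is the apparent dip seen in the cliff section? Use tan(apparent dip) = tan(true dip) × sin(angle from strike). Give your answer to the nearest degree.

Angle between strike (S75°E) and section (N20°E): β = 85°.
tan(apparent dip) = tan 22° · sin 85° = 0.4025
α = arctan(0.4025) = 21.92°

22°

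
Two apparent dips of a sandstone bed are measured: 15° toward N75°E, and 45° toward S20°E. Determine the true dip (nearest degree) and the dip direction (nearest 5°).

The two traces are lines in the plane: v₁ = (sin 75°·cos 15°, cos 75°·cos 15°, −sin 15°), v₂ = (sin 160°·cos 45°, cos 160°·cos 45°, −sin 45°).
n = v₁ × v₂ = (0.349, -0.597, 0.680) (taken with n_z > 0).
Dip δ = arctan(|n_h|/n_z) = arctan(0.692/0.680) = 45.5°.
The horizontal component of n points toward azimuth atan2(n_x, n_y) = 150°, the dip direction.

true dip 45°, dip direction 150°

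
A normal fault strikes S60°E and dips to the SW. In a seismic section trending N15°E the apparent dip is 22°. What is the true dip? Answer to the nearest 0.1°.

β = acute angle between strike S60°E and section N15°E = 75°.
tan(true dip) = tan 22° / sin 75° = 0.4183
δ = arctan(0.4183) = 22.70°

22.7°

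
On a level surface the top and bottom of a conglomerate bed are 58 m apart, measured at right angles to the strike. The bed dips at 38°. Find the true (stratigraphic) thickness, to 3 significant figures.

True thickness t = w · sin(dip) = 58 × sin 38°
t = 58 × 0.6157 = 35.708 m

35.7 m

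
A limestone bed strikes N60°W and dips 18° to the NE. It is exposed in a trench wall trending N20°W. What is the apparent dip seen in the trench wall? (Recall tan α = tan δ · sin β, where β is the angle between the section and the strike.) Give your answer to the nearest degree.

12°

The section lies 40° from the strike.
tan(apparent dip) = tan 18° · sin 40° = 0.2089
α = arctan(0.2089) = 11.80°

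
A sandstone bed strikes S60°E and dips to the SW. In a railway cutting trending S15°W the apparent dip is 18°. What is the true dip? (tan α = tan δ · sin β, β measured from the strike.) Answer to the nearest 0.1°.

β = acute angle between strike S60°E and section S15°W = 75°.
tan(true dip) = tan 18° / sin 75° = 0.3364
δ = arctan(0.3364) = 18.59°

18.6°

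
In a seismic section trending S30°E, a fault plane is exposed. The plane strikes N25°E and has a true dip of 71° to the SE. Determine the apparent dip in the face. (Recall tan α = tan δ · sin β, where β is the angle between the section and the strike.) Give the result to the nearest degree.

67°

The section lies 55° from the strike.
tan α = tan 71° × sin 55° = 2.9042 × 0.8192 = 2.3790
α = arctan(2.3790) = 67.20°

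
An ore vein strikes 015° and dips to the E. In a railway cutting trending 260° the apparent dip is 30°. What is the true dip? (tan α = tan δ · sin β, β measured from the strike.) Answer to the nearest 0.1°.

32.5°

β = acute angle between strike 015° and section 260° = 65°.
tan(true dip) = tan 30° / sin 65° = 0.6370
δ = arctan(0.6370) = 32.50°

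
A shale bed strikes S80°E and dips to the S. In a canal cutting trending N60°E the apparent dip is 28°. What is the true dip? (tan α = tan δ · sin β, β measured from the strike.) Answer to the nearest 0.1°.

β = acute angle between strike S80°E and section N60°E = 40°.
tan(true dip) = tan 28° / sin 40° = 0.8272
δ = arctan(0.8272) = 39.60°

39.6°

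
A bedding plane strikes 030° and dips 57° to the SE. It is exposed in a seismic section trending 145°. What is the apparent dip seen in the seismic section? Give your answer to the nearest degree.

The strike is 030° and the section trends 145°; the acute angle between them is β = 65°.
tan(apparent dip) = tan 57° · sin 65° = 1.3956
α = arctan(1.3956) = 54.38°

54°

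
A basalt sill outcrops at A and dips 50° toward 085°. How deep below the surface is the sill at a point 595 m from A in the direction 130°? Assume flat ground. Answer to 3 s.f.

The hole lies 45° from the dip direction, so the down-dip offset is 595 × cos 45° = 420.73 m.
Depth = down-dip offset × tan(dip) = 420.73 × tan 50° = 420.73 × 1.1918
Depth = 501.40 m

501 m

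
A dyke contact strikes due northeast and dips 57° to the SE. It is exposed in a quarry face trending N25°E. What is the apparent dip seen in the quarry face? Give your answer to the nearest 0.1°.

Angle between strike (due northeast) and section (N25°E): β = 20°.
tan(apparent dip) = tan 57° · sin 20° = 0.5267
α = arctan(0.5267) = 27.77°

27.8°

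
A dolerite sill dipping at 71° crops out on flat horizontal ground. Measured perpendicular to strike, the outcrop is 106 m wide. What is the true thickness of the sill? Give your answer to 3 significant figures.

100 m

True thickness t = w · sin(dip) = 106 × sin 71°
t = 106 × 0.9455 = 100.225 m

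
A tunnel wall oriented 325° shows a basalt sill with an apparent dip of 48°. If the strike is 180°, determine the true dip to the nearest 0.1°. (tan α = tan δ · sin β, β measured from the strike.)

62.7°

The section is 35° from the strike.
tan(true dip) = tan 48° / sin 35° = 1.9363
true dip = arctan 1.9363 = 62.69°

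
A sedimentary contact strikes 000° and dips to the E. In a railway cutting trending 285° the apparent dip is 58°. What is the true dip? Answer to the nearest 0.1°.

β = acute angle between strike 000° and section 285° = 75°.
tan(true dip) = tan 58° / sin 75° = 1.6568
δ = arctan(1.6568) = 58.89°

58.9°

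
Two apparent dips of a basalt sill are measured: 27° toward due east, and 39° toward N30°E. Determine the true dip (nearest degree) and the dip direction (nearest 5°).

true dip 39°, dip direction 040°

The two traces are lines in the plane: v₁ = (sin 90°·cos 27°, cos 90°·cos 27°, −sin 27°), v₂ = (sin 30°·cos 39°, cos 30°·cos 39°, −sin 39°).
n = v₁ × v₂ = (0.306, 0.384, 0.600) (taken with n_z > 0).
tan δ = √(n_x²+n_y²)/n_z = 0.491/0.600, so δ = 39.3°.
The horizontal component of n points toward azimuth atan2(n_x, n_y) = 38°, the dip direction.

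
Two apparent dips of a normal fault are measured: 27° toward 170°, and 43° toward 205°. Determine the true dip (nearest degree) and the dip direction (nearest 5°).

The two traces are lines in the plane: v₁ = (sin 170°·cos 27°, cos 170°·cos 27°, −sin 27°), v₂ = (sin 205°·cos 43°, cos 205°·cos 43°, −sin 43°).
Cross product v₁ × v₂ gives the pole to the plane: n ∝ (-0.298, -0.246, 0.374).
True dip = arccos(n_z / |n|) = arccos(0.6957) = 45.9°.
The horizontal component of n points toward azimuth atan2(n_x, n_y) = 230°, the dip direction.

true dip 46°, dip direction 230°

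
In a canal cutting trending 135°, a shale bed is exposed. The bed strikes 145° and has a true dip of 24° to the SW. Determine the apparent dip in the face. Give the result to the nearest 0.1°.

The strike is 145° and the section trends 135°; the acute angle between them is β = 10°.
tan α = tan 24° × sin 10° = 0.4452 × 0.1736 = 0.0773
α = arctan(0.0773) = 4.42°

4.4°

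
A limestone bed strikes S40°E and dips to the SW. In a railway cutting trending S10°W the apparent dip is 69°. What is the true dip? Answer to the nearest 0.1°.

The section is 50° from the strike.
tan δ = tan α / sin β = tan 69° / sin 50° = 2.6051 / 0.7660 = 3.4007
δ = arctan(3.4007) = 73.61°

73.6°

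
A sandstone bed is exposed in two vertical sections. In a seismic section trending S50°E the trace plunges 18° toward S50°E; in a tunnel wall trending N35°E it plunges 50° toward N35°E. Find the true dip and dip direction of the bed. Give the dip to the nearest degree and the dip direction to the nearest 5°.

true dip 52°, dip direction 055°

Each apparent-dip line lies in the plane. As unit vectors (x east, y north, z up), v₁ plunges 18°→S50°E and v₂ plunges 50°→N35°E.
Cross product v₁ × v₂ gives the pole to the plane: n ∝ (0.631, 0.444, 0.609).
True dip = arccos(n_z / |n|) = arccos(0.6195) = 51.7°.
Dip direction = atan2(0.631, 0.444) = 55° (azimuth of n's horizontal projection).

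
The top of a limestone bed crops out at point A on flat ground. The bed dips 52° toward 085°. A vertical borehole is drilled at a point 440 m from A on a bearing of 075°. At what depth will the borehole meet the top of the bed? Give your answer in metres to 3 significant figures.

555 m

The hole lies 10° from the dip direction, so the down-dip offset is 440 × cos 10° = 433.32 m.
Depth = down-dip offset × tan(dip) = 433.32 × tan 52° = 433.32 × 1.2799
Depth = 554.62 m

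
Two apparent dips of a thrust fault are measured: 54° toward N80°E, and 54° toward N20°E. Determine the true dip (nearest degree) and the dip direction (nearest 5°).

Each apparent-dip line lies in the plane. As unit vectors (x east, y north, z up), v₁ plunges 54°→N80°E and v₂ plunges 54°→N20°E.
The plane normal is n = v₁ × v₂ ∝ (0.364, 0.306, 0.299).
Dip δ = arctan(|n_h|/n_z) = arctan(0.476/0.299) = 57.8°.
The horizontal component of n points toward azimuth atan2(n_x, n_y) = 50°, the dip direction.

true dip 58°, dip direction 050°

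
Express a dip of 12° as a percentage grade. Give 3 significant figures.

grade % = 100 × tan 12° = 100 × 0.2126

21.3%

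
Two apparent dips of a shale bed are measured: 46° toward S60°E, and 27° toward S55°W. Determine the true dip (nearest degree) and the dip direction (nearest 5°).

Each apparent-dip line lies in the plane. As unit vectors (x east, y north, z up), v₁ plunges 46°→S60°E and v₂ plunges 27°→S55°W.
Cross product v₁ × v₂ gives the pole to the plane: n ∝ (0.210, -0.798, 0.561).
True dip = arccos(n_z / |n|) = arccos(0.5621) = 55.8°.
Dip direction = atan2(0.210, -0.798) = 165° (azimuth of n's horizontal projection).

true dip 56°, dip direction 165°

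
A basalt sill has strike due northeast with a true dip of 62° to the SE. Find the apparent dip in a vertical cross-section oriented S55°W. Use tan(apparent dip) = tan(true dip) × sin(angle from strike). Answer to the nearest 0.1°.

Angle between strike (due northeast) and section (S55°W): β = 10°.
tan(apparent dip) = tan 62° · sin 10° = 0.3266
α = arctan(0.3266) = 18.09°

18.1°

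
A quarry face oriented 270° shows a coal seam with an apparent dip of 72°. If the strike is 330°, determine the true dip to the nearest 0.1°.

74.3°

The section is 60° from the strike.
tan(true dip) = tan 72° / sin 60° = 3.5538
δ = arctan(3.5538) = 74.28°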